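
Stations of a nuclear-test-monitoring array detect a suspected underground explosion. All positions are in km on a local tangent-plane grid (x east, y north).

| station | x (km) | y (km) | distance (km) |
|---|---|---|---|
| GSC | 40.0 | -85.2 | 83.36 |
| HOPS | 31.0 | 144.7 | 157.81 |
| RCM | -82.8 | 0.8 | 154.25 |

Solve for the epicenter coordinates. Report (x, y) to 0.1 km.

Circle about each station: (x − 40.0)² + (y + 85.2)² = 83.36²; (x − 31.0)² + (y − 144.7)² = 157.81²; (x + 82.8)² + (y − 0.8)² = 154.25².
Subtracting the GSC equation from the HOPS and RCM equations removes the quadratic terms:
-18.0 x + 459.8 y = -4915.06
-245.6 x + 172.0 y = -18846.73
Solving the 2×2 system: x ≈ 71.2, y ≈ -7.9 km.

71.2 km east, -7.9 km north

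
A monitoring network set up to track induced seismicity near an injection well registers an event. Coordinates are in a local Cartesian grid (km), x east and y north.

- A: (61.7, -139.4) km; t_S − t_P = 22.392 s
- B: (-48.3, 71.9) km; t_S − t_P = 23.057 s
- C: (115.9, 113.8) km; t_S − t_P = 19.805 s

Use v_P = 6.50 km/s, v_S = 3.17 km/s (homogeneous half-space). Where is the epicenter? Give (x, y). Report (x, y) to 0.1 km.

Distance from S−P lag: d = Δt · v_P v_S / (v_P − v_S) = Δt · (6.50·3.17)/(6.50−3.17) ≈ 6.1877·Δt.
So d_A = 138.55, d_B = 142.67, d_C = 122.55 km.
Circle about each station: (x − 61.7)² + (y + 139.4)² = 138.55²; (x + 48.3)² + (y − 71.9)² = 142.67²; (x − 115.9)² + (y − 113.8)² = 122.55².
Subtracting the A equation from the B and C equations removes the quadratic terms:
-220.0 x + 422.6 y = -16895.38
108.4 x + 506.4 y = 7321.60
Solving the 2×2 system: x ≈ 74.1, y ≈ -1.4 km.

(74.1, -1.4)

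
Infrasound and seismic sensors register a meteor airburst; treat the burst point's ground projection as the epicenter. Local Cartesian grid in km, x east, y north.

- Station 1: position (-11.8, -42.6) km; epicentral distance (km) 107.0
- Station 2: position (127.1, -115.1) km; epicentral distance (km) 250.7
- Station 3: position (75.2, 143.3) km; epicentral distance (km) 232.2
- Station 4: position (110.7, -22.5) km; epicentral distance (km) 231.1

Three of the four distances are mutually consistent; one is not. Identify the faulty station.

Solve using three stations at a time. Using Station 1, Station 2, Station 4 (subtract circle equations pairwise → linear system) gives (x, y) ≈ (-117.4, -59.7).
Distances from that point to each station vs reported:
  Station 1: calculated 106.9 vs reported 107.0 → residual 0.1 km
  Station 2: calculated 250.7 vs reported 250.7 → residual 0.0 km
  Station 3: calculated 279.8 vs reported 232.2 → residual 47.6 km
  Station 4: calculated 231.1 vs reported 231.1 → residual 0.0 km
Station 1, Station 2, Station 4 are mutually consistent (residuals ≈ 0); Station 3 is off by 47.6 km.

Station 3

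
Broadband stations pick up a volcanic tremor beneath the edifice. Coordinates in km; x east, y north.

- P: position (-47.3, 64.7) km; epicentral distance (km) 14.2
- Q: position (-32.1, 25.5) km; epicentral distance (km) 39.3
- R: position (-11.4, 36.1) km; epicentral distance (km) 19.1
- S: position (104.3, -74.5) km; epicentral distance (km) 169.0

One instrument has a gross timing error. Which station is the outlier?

P

Solve using three stations at a time. Using Q, R, S (subtract circle equations pairwise → linear system) gives (x, y) ≈ (-5.2, 54.2).
Distances from that point to each station vs reported:
  P: calculated 43.4 vs reported 14.2 → residual 29.2 km
  Q: calculated 39.3 vs reported 39.3 → residual 0.0 km
  R: calculated 19.1 vs reported 19.1 → residual 0.0 km
  S: calculated 169.0 vs reported 169.0 → residual 0.0 km
Q, R, S are mutually consistent (residuals ≈ 0); P is off by 29.2 km.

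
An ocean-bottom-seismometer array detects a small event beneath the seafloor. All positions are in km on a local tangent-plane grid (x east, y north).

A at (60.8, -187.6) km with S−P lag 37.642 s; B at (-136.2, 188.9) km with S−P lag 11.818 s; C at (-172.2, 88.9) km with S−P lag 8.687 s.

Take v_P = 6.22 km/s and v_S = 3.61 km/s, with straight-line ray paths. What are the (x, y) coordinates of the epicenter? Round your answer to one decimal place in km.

-97.7 km east, 94.8 km north

Distance from S−P lag: d = Δt · v_P v_S / (v_P − v_S) = Δt · (6.22·3.61)/(6.22−3.61) ≈ 8.6031·Δt.
So d_A = 323.84, d_B = 101.67, d_C = 74.74 km.
Circle about each station: (x − 60.8)² + (y + 187.6)² = 323.84²; (x + 136.2)² + (y − 188.9)² = 101.67²; (x + 172.2)² + (y − 88.9)² = 74.74².
Subtracting the A equation from the B and C equations removes the quadratic terms:
-394.0 x + 753.0 y = 109878.81
-466.0 x + 553.0 y = 97951.93
Solving the 2×2 system: x ≈ -97.7, y ≈ 94.8 km.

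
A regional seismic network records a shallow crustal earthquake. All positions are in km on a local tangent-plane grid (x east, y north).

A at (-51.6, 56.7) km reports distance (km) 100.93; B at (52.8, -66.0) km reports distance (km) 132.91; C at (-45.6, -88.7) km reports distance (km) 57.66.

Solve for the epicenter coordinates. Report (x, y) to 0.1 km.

Circle about each station: (x + 51.6)² + (y − 56.7)² = 100.93²; (x − 52.8)² + (y + 66.0)² = 132.91²; (x + 45.6)² + (y + 88.7)² = 57.66².
Subtracting pairs of circle equations eliminates x²+y² and gives linear equations (the radical axes):
208.8 x − 245.4 y = -6211.81
12.0 x − 290.8 y = 10931.79
Solving the 2×2 system: x ≈ -77.7, y ≈ -40.8 km.
Check against A (with the unrounded x, y): √((x + 51.6)²+(y − 56.7)²) = 100.93 ≈ 100.93 km. ✓

(-77.7, -40.8)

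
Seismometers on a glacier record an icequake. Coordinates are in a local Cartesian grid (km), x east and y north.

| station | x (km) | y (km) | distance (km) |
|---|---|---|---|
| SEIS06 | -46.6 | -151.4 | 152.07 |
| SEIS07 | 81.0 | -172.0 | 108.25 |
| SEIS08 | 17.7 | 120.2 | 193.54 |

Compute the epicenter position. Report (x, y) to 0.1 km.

77.7 km east, -63.8 km north

Circle about each station: (x + 46.6)² + (y + 151.4)² = 152.07²; (x − 81.0)² + (y + 172.0)² = 108.25²; (x − 17.7)² + (y − 120.2)² = 193.54².
Subtracting pairs of circle equations eliminates x²+y² and gives linear equations (the radical axes):
255.2 x − 41.2 y = 22458.70
128.6 x + 543.2 y = -24664.64
Solving the 2×2 system: x ≈ 77.7, y ≈ -63.8 km.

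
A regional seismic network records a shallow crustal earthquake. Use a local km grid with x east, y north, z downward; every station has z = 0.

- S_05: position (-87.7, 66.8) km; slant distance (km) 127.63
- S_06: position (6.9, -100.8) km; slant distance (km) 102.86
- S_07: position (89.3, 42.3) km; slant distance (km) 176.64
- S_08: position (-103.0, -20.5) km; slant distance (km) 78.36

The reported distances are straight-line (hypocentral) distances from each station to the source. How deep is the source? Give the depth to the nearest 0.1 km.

57.8 km

Each station gives a sphere (x−x_i)² + (y−y_i)² + z² = d_i² (stations at z=0).
Subtracting the S_05 sphere from S_06 and S_07: z² cancels, leaving linear equations in x and y:
189.2 x − 335.2 y = 3763.96
354.0 x − 49.0 y = -17302.02
Solving: x ≈ -54.704, y ≈ -42.106 km (keep extra digits for the depth step; rounded: -54.7, -42.1).
Then from the S_05 sphere: z² = 127.63² − (x + 87.7)² − (y − 66.8)² with x = -54.704, y = -42.106, so z ≈ 57.794 ≈ 57.8 km.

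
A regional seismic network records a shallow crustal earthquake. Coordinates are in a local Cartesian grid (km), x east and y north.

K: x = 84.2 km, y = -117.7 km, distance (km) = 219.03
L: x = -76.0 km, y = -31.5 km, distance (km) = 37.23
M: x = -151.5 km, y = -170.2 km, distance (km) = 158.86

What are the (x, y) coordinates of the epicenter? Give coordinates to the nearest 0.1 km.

Circle about each station: (x − 84.2)² + (y + 117.7)² = 219.03²; (x + 76.0)² + (y + 31.5)² = 37.23²; (x + 151.5)² + (y + 170.2)² = 158.86².
Subtracting pairs of circle equations eliminates x²+y² and gives linear equations (the radical axes):
-320.4 x + 172.4 y = 32413.39
-471.4 x − 105.0 y = 53715.00
Solving the 2×2 system: x ≈ -110.2, y ≈ -16.8 km.
Check against K (with the unrounded x, y): √((x − 84.2)²+(y + 117.7)²) = 219.03 ≈ 219.03 km. ✓

x ≈ -110.2 km, y ≈ -16.8 km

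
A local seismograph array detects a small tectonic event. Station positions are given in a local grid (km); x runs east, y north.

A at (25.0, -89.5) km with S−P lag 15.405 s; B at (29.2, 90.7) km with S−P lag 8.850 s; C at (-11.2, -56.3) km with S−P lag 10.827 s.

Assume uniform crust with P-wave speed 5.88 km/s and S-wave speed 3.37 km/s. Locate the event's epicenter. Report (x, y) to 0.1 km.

(-3.2, 28.8)

Distance from S−P lag: d = Δt · v_P v_S / (v_P − v_S) = Δt · (5.88·3.37)/(5.88−3.37) ≈ 7.8947·Δt.
So d_A = 121.62, d_B = 69.87, d_C = 85.48 km.
Circle about each station: (x − 25.0)² + (y + 89.5)² = 121.62²; (x − 29.2)² + (y − 90.7)² = 69.87²; (x + 11.2)² + (y + 56.3)² = 85.48².
Subtracting the A equation from the B and C equations removes the quadratic terms:
8.4 x + 360.4 y = 10353.49
-72.4 x + 66.4 y = 2144.47
Solving the 2×2 system: x ≈ -3.2, y ≈ 28.8 km.
Check against A (with the unrounded x, y): √((x − 25.0)²+(y + 89.5)²) = 121.62 ≈ 121.62 km. ✓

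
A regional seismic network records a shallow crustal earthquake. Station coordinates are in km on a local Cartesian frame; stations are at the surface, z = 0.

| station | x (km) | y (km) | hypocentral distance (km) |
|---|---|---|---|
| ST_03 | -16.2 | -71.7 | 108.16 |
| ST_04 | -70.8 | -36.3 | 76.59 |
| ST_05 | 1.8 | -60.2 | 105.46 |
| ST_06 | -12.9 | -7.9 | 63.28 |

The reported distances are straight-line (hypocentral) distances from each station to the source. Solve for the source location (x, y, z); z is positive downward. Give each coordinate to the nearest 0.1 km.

x ≈ -47.5 km, y ≈ 22.2 km, depth ≈ 43.6 km

Each station gives a sphere (x−x_i)² + (y−y_i)² + z² = d_i² (stations at z=0).
Subtracting the ST_03 sphere from ST_04 and ST_05: z² cancels, leaving linear equations in x and y:
-109.2 x + 70.8 y = 6759.56
36.0 x + 23.0 y = -1199.28
Solving: x ≈ -47.502, y ≈ 22.208 km (keep extra digits for the depth step; rounded: -47.5, 22.2).
Then from the ST_03 sphere: z² = 108.16² − (x + 16.2)² − (y + 71.7)² with x = -47.502, y = 22.208, so z ≈ 43.590 ≈ 43.6 km.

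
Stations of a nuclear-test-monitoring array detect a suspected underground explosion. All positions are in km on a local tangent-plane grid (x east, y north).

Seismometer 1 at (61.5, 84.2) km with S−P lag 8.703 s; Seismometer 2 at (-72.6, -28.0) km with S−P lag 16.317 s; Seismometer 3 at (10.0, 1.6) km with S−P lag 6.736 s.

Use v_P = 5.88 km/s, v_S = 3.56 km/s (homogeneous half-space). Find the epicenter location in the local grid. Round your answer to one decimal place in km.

Distance from S−P lag: d = Δt · v_P v_S / (v_P − v_S) = Δt · (5.88·3.56)/(5.88−3.56) ≈ 9.0228·Δt.
So d_Seismometer 1 = 78.53, d_Seismometer 2 = 147.22, d_Seismometer 3 = 60.78 km.
Circle about each station: (x − 61.5)² + (y − 84.2)² = 78.53²; (x + 72.6)² + (y + 28.0)² = 147.22²; (x − 10.0)² + (y − 1.6)² = 60.78².
Subtracting the Seismometer 1 equation from the Seismometer 2 and Seismometer 3 equations removes the quadratic terms:
-268.2 x − 224.4 y = -20323.90
-103.0 x − 165.2 y = -8296.58
Solving the 2×2 system: x ≈ 70.6, y ≈ 6.2 km.
Check against Seismometer 1 (with the unrounded x, y): √((x − 61.5)²+(y − 84.2)²) = 78.51 ≈ 78.53 km. ✓

(70.6, 6.2)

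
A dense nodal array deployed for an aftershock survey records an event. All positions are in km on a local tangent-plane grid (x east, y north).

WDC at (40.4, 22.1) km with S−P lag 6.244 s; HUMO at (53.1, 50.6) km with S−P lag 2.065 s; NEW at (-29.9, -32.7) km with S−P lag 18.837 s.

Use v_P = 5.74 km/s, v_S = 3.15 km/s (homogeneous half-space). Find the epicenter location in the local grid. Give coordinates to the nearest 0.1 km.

(65.7, 57.6)

Distance from S−P lag: d = Δt · v_P v_S / (v_P − v_S) = Δt · (5.74·3.15)/(5.74−3.15) ≈ 6.9811·Δt.
So d_WDC = 43.59, d_HUMO = 14.42, d_NEW = 131.50 km.
Circle about each station: (x − 40.4)² + (y − 22.1)² = 43.59²; (x − 53.1)² + (y − 50.6)² = 14.42²; (x + 29.9)² + (y + 32.7)² = 131.50².
Subtracting pairs of circle equations eliminates x²+y² and gives linear equations (the radical axes):
25.4 x + 57.0 y = 4951.55
-140.6 x − 109.6 y = -15549.43
Solving the 2×2 system: x ≈ 65.7, y ≈ 57.6 km.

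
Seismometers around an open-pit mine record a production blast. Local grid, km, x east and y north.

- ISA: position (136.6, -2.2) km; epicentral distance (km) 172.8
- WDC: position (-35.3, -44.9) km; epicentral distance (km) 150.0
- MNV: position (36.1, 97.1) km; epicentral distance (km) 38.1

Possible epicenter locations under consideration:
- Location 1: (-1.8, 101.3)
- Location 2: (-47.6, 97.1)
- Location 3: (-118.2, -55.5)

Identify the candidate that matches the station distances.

For each candidate, compare |candidate − station| to the reported distance:
Location 1: residuals ISA 0.0, WDC 0.0, MNV 0.0 → max 0.0 km
Location 2: residuals ISA 36.5, WDC 7.5, MNV 45.6 → max 45.6 km
Location 3: residuals ISA 87.5, WDC 66.4, MNV 178.9 → max 178.9 km
Only Location 1 has all residuals ≈ 0.

Location 1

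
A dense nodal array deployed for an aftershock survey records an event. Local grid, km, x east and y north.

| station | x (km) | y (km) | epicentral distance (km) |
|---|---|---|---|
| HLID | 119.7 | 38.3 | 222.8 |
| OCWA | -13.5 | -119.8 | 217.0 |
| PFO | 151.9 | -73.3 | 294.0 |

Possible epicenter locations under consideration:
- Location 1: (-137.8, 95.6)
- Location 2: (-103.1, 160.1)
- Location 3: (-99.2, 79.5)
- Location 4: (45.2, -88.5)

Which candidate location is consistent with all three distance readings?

Location 3

For each candidate, compare |candidate − station| to the reported distance:
Location 1: residuals HLID 41.0, OCWA 31.7, PFO 41.3 → max 41.3 km
Location 2: residuals HLID 31.1, OCWA 76.9, PFO 51.7 → max 76.9 km
Location 3: residuals HLID 0.1, OCWA 0.1, PFO 0.1 → max 0.1 km
Location 4: residuals HLID 75.7, OCWA 150.5, PFO 186.2 → max 186.2 km
Only Location 3 has all residuals ≈ 0.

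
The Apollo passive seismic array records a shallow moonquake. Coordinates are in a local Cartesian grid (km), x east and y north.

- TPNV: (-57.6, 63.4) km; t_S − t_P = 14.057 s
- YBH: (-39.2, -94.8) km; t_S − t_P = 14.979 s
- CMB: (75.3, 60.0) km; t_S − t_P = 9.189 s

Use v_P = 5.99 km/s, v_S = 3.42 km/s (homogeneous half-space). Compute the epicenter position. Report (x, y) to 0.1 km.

x ≈ 34.3 km, y ≈ -0.7 km

Distance from S−P lag: d = Δt · v_P v_S / (v_P − v_S) = Δt · (5.99·3.42)/(5.99−3.42) ≈ 7.9711·Δt.
So d_TPNV = 112.05, d_YBH = 119.40, d_CMB = 73.25 km.
Circle about each station: (x + 57.6)² + (y − 63.4)² = 112.05²; (x + 39.2)² + (y + 94.8)² = 119.40²; (x − 75.3)² + (y − 60.0)² = 73.25².
Subtracting the TPNV equation from the YBH and CMB equations removes the quadratic terms:
36.8 x − 316.4 y = 1485.20
265.8 x − 6.8 y = 9122.41
Solving the 2×2 system: x ≈ 34.3, y ≈ -0.7 km.
Check against TPNV (with the unrounded x, y): √((x + 57.6)²+(y − 63.4)²) = 112.05 ≈ 112.05 km. ✓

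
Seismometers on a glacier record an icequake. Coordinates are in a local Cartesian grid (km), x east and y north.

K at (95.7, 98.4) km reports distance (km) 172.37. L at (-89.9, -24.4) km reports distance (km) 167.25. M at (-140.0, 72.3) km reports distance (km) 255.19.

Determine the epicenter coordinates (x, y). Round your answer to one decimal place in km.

(70.4, -72.1)

Circle about each station: (x − 95.7)² + (y − 98.4)² = 172.37²; (x + 89.9)² + (y + 24.4)² = 167.25²; (x + 140.0)² + (y − 72.3)² = 255.19².
Subtracting the K equation from the L and M equations removes the quadratic terms:
-371.2 x − 245.6 y = -8424.83
-471.4 x − 52.2 y = -29424.28
Solving the 2×2 system: x ≈ 70.4, y ≈ -72.1 km.
Check against K (with the unrounded x, y): √((x − 95.7)²+(y − 98.4)²) = 172.37 ≈ 172.37 km. ✓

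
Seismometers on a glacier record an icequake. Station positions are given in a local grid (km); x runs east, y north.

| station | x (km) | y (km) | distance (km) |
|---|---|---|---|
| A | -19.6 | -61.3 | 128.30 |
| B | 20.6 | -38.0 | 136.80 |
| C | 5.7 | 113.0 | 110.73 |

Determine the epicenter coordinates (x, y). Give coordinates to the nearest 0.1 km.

x ≈ -84.8 km, y ≈ 49.2 km

Circle about each station: (x + 19.6)² + (y + 61.3)² = 128.30²; (x − 20.6)² + (y + 38.0)² = 136.80²; (x − 5.7)² + (y − 113.0)² = 110.73².
Subtracting pairs of circle equations eliminates x²+y² and gives linear equations (the radical axes):
80.4 x + 46.6 y = -4526.84
50.6 x + 348.6 y = 12859.40
Solving the 2×2 system: x ≈ -84.8, y ≈ 49.2 km.
Check against A (with the unrounded x, y): √((x + 19.6)²+(y + 61.3)²) = 128.31 ≈ 128.30 km. ✓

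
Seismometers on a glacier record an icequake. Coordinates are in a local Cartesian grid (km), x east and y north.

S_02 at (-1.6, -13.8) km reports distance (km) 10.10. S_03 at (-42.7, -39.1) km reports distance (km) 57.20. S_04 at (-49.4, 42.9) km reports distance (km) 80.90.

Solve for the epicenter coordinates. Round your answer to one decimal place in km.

Circle about each station: (x + 1.6)² + (y + 13.8)² = 10.10²; (x + 42.7)² + (y + 39.1)² = 57.20²; (x + 49.4)² + (y − 42.9)² = 80.90².
Subtracting the S_02 equation from the S_03 and S_04 equations removes the quadratic terms:
-82.2 x − 50.6 y = -10.73
-95.6 x + 113.4 y = -2355.03
Solving the 2×2 system: x ≈ 8.5, y ≈ -13.6 km.
Check against S_02 (with the unrounded x, y): √((x + 1.6)²+(y + 13.8)²) = 10.10 ≈ 10.10 km. ✓

8.5 km east, -13.6 km north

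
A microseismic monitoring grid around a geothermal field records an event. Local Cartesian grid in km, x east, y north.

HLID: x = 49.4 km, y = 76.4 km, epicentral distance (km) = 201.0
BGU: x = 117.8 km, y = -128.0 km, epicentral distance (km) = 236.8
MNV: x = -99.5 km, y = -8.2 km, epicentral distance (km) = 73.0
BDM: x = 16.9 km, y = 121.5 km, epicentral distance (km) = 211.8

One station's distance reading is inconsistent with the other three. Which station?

Solve using three stations at a time. Using HLID, BGU, BDM (subtract circle equations pairwise → linear system) gives (x, y) ≈ (-106.4, -51.0).
Distances from that point to each station vs reported:
  HLID: calculated 201.3 vs reported 201.0 → residual 0.3 km
  BGU: calculated 237.0 vs reported 236.8 → residual 0.2 km
  MNV: calculated 43.4 vs reported 73.0 → residual 29.6 km
  BDM: calculated 212.1 vs reported 211.8 → residual 0.3 km
HLID, BGU, BDM are mutually consistent (residuals ≈ 0); MNV is off by 29.6 km.

MNV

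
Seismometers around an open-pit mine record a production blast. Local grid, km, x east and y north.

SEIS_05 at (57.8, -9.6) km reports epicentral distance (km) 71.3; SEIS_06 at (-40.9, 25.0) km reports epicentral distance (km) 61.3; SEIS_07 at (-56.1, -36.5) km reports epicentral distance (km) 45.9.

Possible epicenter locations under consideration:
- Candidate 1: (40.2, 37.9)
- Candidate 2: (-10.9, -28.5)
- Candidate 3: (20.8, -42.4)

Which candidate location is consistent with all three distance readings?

For each candidate, compare |candidate − station| to the reported distance:
Candidate 1: residuals SEIS_05 20.6, SEIS_06 20.8, SEIS_07 75.8 → max 75.8 km
Candidate 2: residuals SEIS_05 0.0, SEIS_06 0.0, SEIS_07 0.0 → max 0.0 km
Candidate 3: residuals SEIS_05 21.9, SEIS_06 30.1, SEIS_07 31.2 → max 31.2 km
Only Candidate 2 has all residuals ≈ 0.

Candidate 2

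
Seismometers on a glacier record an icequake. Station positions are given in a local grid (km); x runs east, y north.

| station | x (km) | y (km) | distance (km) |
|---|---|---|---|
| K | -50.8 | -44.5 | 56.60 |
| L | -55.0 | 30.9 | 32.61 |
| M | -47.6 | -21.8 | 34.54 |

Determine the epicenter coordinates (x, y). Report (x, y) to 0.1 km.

Circle about each station: (x + 50.8)² + (y + 44.5)² = 56.60²; (x + 55.0)² + (y − 30.9)² = 32.61²; (x + 47.6)² + (y + 21.8)² = 34.54².
Subtracting the K equation from the L and M equations removes the quadratic terms:
-8.4 x + 150.8 y = 1559.07
6.4 x + 45.4 y = 190.66
Solving the 2×2 system: x ≈ -31.2, y ≈ 8.6 km.
Check against K (with the unrounded x, y): √((x + 50.8)²+(y + 44.5)²) = 56.60 ≈ 56.60 km. ✓

(-31.2, 8.6)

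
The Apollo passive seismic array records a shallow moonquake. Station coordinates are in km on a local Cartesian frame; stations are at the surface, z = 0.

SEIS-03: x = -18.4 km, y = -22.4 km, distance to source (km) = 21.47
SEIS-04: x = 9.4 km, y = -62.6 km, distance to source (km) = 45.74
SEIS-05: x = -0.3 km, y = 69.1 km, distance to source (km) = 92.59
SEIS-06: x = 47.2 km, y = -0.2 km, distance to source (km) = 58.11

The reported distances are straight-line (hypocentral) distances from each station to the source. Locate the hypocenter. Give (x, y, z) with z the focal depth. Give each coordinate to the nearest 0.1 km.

Each station gives a sphere (x−x_i)² + (y−y_i)² + z² = d_i² (stations at z=0).
Subtracting the SEIS-03 sphere from SEIS-04 and SEIS-05: z² cancels, leaving linear equations in x and y:
55.6 x − 80.4 y = 1535.61
36.2 x + 183.0 y = -4177.37
Solving: x ≈ -4.191, y ≈ -21.998 km (keep extra digits for the depth step; rounded: -4.2, -22.0).
Then from the SEIS-03 sphere: z² = 21.47² − (x + 18.4)² − (y + 22.4)² with x = -4.191, y = -21.998, so z ≈ 16.090 ≈ 16.1 km.
Check against SEIS-06 (with the unrounded solution): distance 58.10 ≈ 58.11 km. ✓

(-4.2, -22.0, 16.1)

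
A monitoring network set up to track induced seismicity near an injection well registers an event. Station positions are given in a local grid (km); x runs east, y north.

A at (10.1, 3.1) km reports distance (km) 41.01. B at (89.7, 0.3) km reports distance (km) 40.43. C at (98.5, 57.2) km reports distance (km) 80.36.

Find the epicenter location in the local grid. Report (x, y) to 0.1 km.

Circle about each station: (x − 10.1)² + (y − 3.1)² = 41.01²; (x − 89.7)² + (y − 0.3)² = 40.43²; (x − 98.5)² + (y − 57.2)² = 80.36².
Subtracting pairs of circle equations eliminates x²+y² and gives linear equations (the radical axes):
159.2 x − 5.6 y = 7981.80
176.8 x + 108.2 y = 8086.56
Solving the 2×2 system: x ≈ 49.9, y ≈ -6.8 km.

x ≈ 49.9 km, y ≈ -6.8 km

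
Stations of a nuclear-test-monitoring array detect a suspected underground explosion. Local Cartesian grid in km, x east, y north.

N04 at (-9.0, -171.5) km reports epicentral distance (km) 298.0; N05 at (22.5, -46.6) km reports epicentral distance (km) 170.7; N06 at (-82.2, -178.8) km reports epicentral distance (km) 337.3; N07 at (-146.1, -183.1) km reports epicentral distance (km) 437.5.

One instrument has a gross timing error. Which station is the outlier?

N07

Solve using three stations at a time. Using N04, N05, N06 (subtract circle equations pairwise → linear system) gives (x, y) ≈ (96.8, 107.1).
Distances from that point to each station vs reported:
  N04: calculated 298.0 vs reported 298.0 → residual 0.0 km
  N05: calculated 170.7 vs reported 170.7 → residual 0.0 km
  N06: calculated 337.3 vs reported 337.3 → residual 0.0 km
  N07: calculated 378.4 vs reported 437.5 → residual 59.1 km
N04, N05, N06 are mutually consistent (residuals ≈ 0); N07 is off by 59.1 km.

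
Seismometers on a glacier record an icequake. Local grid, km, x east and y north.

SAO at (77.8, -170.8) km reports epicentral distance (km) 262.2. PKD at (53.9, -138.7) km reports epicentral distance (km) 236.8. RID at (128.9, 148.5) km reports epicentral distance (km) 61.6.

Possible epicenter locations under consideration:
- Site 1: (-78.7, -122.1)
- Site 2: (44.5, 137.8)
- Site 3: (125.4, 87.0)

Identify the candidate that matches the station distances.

Site 3

For each candidate, compare |candidate − station| to the reported distance:
Site 1: residuals SAO 98.3, PKD 103.2, RID 279.5 → max 279.5 km
Site 2: residuals SAO 48.2, PKD 39.9, RID 23.5 → max 48.2 km
Site 3: residuals SAO 0.0, PKD 0.0, RID 0.0 → max 0.0 km
Only Site 3 has all residuals ≈ 0.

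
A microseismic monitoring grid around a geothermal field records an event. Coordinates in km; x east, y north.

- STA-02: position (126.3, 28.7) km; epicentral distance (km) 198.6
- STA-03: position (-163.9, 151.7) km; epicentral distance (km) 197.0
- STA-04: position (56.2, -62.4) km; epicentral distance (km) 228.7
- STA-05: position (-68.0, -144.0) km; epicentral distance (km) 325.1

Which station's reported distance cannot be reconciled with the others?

STA-02

Solve using three stations at a time. Using STA-03, STA-04, STA-05 (subtract circle equations pairwise → linear system) gives (x, y) ≈ (32.7, 165.2).
Distances from that point to each station vs reported:
  STA-02: calculated 165.5 vs reported 198.6 → residual 33.1 km
  STA-03: calculated 197.1 vs reported 197.0 → residual 0.1 km
  STA-04: calculated 228.8 vs reported 228.7 → residual 0.1 km
  STA-05: calculated 325.1 vs reported 325.1 → residual 0.0 km
STA-03, STA-04, STA-05 are mutually consistent (residuals ≈ 0); STA-02 is off by 33.1 km.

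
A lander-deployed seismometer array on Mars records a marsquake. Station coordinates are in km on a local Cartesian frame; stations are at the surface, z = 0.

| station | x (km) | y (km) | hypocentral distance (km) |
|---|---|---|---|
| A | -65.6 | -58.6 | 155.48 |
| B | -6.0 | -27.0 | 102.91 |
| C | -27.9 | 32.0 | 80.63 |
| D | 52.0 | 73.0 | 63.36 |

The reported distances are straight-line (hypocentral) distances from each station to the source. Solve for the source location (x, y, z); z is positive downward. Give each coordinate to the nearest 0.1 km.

(27.1, 53.5, 54.9)

Each station gives a sphere (x−x_i)² + (y−y_i)² + z² = d_i² (stations at z=0).
Subtracting the A sphere from B and C: z² cancels, leaving linear equations in x and y:
119.2 x + 63.2 y = 6611.24
75.4 x + 181.2 y = 11737.92
Solving: x ≈ 27.096, y ≈ 53.504 km (keep extra digits for the depth step; rounded: 27.1, 53.5).
Then from the A sphere: z² = 155.48² − (x + 65.6)² − (y + 58.6)² with x = 27.096, y = 53.504, so z ≈ 54.902 ≈ 54.9 km.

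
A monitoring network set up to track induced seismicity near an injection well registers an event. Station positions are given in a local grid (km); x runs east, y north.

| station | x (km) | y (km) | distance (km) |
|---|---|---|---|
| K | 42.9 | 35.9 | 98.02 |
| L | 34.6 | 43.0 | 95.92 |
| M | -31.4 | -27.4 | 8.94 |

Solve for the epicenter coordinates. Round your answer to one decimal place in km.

Circle about each station: (x − 42.9)² + (y − 35.9)² = 98.02²; (x − 34.6)² + (y − 43.0)² = 95.92²; (x + 31.4)² + (y + 27.4)² = 8.94².
Subtracting pairs of circle equations eliminates x²+y² and gives linear equations (the radical axes):
-16.6 x + 14.2 y = 324.21
-148.6 x − 126.6 y = 8135.50
Solving the 2×2 system: x ≈ -37.2, y ≈ -20.6 km.

x ≈ -37.2 km, y ≈ -20.6 km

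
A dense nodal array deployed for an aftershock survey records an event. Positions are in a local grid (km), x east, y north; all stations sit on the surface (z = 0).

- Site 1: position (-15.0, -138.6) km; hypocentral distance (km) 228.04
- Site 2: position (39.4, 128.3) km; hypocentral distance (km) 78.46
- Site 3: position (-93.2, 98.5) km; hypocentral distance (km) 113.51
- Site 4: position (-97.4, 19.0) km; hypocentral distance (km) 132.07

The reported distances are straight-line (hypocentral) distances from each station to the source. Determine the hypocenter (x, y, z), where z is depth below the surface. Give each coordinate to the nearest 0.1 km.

Each station gives a sphere (x−x_i)² + (y−y_i)² + z² = d_i² (stations at z=0).
Subtracting the Site 1 sphere from Site 2 and Site 3: z² cancels, leaving linear equations in x and y:
108.8 x + 533.8 y = 44424.56
-156.4 x + 474.2 y = 38071.25
Solving: x ≈ 5.506, y ≈ 82.101 km (keep extra digits for the depth step; rounded: 5.5, 82.1).
Then from the Site 1 sphere: z² = 228.04² − (x + 15.0)² − (y + 138.6)² with x = 5.506, y = 82.101, so z ≈ 53.599 ≈ 53.6 km.

x ≈ 5.5 km, y ≈ 82.1 km, depth ≈ 53.6 km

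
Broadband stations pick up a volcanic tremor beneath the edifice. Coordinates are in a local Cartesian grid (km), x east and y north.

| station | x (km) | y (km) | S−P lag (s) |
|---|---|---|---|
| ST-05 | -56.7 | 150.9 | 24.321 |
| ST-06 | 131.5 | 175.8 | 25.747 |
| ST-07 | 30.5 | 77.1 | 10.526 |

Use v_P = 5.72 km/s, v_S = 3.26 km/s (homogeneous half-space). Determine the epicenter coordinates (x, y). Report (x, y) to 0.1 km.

Distance from S−P lag: d = Δt · v_P v_S / (v_P − v_S) = Δt · (5.72·3.26)/(5.72−3.26) ≈ 7.5802·Δt.
So d_ST-05 = 184.36, d_ST-06 = 195.17, d_ST-07 = 79.79 km.
Circle about each station: (x + 56.7)² + (y − 150.9)² = 184.36²; (x − 131.5)² + (y − 175.8)² = 195.17²; (x − 30.5)² + (y − 77.1)² = 79.79².
Subtracting pairs of circle equations eliminates x²+y² and gives linear equations (the radical axes):
376.4 x + 49.8 y = 18109.47
174.4 x − 147.6 y = 8511.13
Solving the 2×2 system: x ≈ 48.2, y ≈ -0.7 km.

x ≈ 48.2 km, y ≈ -0.7 km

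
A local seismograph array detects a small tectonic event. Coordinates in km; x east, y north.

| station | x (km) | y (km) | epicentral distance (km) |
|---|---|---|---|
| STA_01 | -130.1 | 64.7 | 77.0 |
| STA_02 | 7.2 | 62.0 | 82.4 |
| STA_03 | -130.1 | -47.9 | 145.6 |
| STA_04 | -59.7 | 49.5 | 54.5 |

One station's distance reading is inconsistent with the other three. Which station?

STA_03

Solve using three stations at a time. Using STA_01, STA_02, STA_04 (subtract circle equations pairwise → linear system) gives (x, y) ≈ (-63.8, 103.9).
Distances from that point to each station vs reported:
  STA_01: calculated 77.0 vs reported 77.0 → residual 0.0 km
  STA_02: calculated 82.4 vs reported 82.4 → residual 0.0 km
  STA_03: calculated 165.6 vs reported 145.6 → residual 20.0 km
  STA_04: calculated 54.5 vs reported 54.5 → residual 0.0 km
STA_01, STA_02, STA_04 are mutually consistent (residuals ≈ 0); STA_03 is off by 20.0 km.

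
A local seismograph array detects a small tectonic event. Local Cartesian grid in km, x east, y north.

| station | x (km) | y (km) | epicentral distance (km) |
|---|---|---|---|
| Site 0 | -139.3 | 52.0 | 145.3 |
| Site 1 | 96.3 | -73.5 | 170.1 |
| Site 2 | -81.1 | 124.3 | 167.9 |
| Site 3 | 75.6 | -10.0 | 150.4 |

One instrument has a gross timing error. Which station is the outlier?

Site 0

Solve using three stations at a time. Using Site 1, Site 2, Site 3 (subtract circle equations pairwise → linear system) gives (x, y) ≈ (-71.0, -43.2).
Distances from that point to each station vs reported:
  Site 0: calculated 117.2 vs reported 145.3 → residual 28.1 km
  Site 1: calculated 170.0 vs reported 170.1 → residual 0.1 km
  Site 2: calculated 167.8 vs reported 167.9 → residual 0.1 km
  Site 3: calculated 150.3 vs reported 150.4 → residual 0.1 km
Site 1, Site 2, Site 3 are mutually consistent (residuals ≈ 0); Site 0 is off by 28.1 km.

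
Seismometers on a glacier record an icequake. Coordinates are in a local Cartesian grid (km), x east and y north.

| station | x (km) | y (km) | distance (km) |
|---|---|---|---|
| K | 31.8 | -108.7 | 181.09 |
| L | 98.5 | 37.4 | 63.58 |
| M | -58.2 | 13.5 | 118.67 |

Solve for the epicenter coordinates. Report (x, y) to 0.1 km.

Circle about each station: (x − 31.8)² + (y + 108.7)² = 181.09²; (x − 98.5)² + (y − 37.4)² = 63.58²; (x + 58.2)² + (y − 13.5)² = 118.67².
Subtracting the K equation from the L and M equations removes the quadratic terms:
133.4 x + 292.2 y = 27025.25
-180.0 x + 244.4 y = 9453.58
Solving the 2×2 system: x ≈ 45.1, y ≈ 71.9 km.
Check against K (with the unrounded x, y): √((x − 31.8)²+(y + 108.7)²) = 181.09 ≈ 181.09 km. ✓

(45.1, 71.9)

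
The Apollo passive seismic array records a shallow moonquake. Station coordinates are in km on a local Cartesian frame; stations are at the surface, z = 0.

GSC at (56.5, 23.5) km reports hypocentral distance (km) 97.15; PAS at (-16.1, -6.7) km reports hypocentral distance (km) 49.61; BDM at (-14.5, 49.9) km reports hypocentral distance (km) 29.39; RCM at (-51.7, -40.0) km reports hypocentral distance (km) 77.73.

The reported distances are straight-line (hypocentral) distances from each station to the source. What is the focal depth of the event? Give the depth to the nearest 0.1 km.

Each station gives a sphere (x−x_i)² + (y−y_i)² + z² = d_i² (stations at z=0).
Subtracting the GSC sphere from PAS and BDM: z² cancels, leaving linear equations in x and y:
-145.2 x − 60.4 y = 3536.57
-142.0 x + 52.8 y = 7530.11
Solving: x ≈ -39.496, y ≈ 36.395 km (keep extra digits for the depth step; rounded: -39.5, 36.4).
Then from the GSC sphere: z² = 97.15² − (x − 56.5)² − (y − 23.5)² with x = -39.496, y = 36.395, so z ≈ 7.524 ≈ 7.5 km.
Check against RCM (with the unrounded solution): distance 77.73 ≈ 77.73 km. ✓

z ≈ 7.5 km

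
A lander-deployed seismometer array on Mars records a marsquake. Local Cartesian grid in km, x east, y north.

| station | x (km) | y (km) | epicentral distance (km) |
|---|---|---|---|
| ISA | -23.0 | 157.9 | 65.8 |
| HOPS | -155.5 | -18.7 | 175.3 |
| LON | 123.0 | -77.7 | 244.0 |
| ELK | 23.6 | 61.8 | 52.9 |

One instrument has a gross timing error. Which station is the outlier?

Solve using three stations at a time. Using ISA, HOPS, ELK (subtract circle equations pairwise → linear system) gives (x, y) ≈ (-19.7, 92.2).
Distances from that point to each station vs reported:
  ISA: calculated 65.8 vs reported 65.8 → residual 0.0 km
  HOPS: calculated 175.3 vs reported 175.3 → residual 0.0 km
  LON: calculated 221.9 vs reported 244.0 → residual 22.1 km
  ELK: calculated 52.9 vs reported 52.9 → residual 0.0 km
ISA, HOPS, ELK are mutually consistent (residuals ≈ 0); LON is off by 22.1 km.

LON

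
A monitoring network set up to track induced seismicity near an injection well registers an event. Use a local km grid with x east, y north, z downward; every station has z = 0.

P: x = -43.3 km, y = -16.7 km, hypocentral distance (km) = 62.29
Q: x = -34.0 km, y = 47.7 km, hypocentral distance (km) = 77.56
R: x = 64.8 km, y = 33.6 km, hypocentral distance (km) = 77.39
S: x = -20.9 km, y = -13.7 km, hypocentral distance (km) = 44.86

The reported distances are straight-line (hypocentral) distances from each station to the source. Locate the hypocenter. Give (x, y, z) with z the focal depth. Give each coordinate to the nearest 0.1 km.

x ≈ 8.6 km, y ≈ -7.9 km, depth ≈ 33.3 km

Each station gives a sphere (x−x_i)² + (y−y_i)² + z² = d_i² (stations at z=0).
Subtracting the P sphere from Q and R: z² cancels, leaving linear equations in x and y:
18.6 x + 128.8 y = -858.00
216.2 x + 100.6 y = 1065.05
Solving: x ≈ 8.604, y ≈ -7.904 km (keep extra digits for the depth step; rounded: 8.6, -7.9).
Then from the P sphere: z² = 62.29² − (x + 43.3)² − (y + 16.7)² with x = 8.604, y = -7.904, so z ≈ 33.296 ≈ 33.3 km.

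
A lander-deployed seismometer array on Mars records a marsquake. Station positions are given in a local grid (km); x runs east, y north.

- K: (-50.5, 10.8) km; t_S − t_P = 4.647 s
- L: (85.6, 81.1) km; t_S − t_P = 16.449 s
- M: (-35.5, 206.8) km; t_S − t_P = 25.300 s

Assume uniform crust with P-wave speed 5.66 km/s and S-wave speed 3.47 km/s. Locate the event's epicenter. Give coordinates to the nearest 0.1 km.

x ≈ -22.1 km, y ≈ -19.7 km

Distance from S−P lag: d = Δt · v_P v_S / (v_P − v_S) = Δt · (5.66·3.47)/(5.66−3.47) ≈ 8.9681·Δt.
So d_K = 41.67, d_L = 147.52, d_M = 226.89 km.
Circle about each station: (x + 50.5)² + (y − 10.8)² = 41.67²; (x − 85.6)² + (y − 81.1)² = 147.52²; (x + 35.5)² + (y − 206.8)² = 226.89².
Subtracting the K equation from the L and M equations removes the quadratic terms:
272.2 x + 140.6 y = -8788.08
30.0 x + 392.0 y = -8383.08
Solving the 2×2 system: x ≈ -22.1, y ≈ -19.7 km.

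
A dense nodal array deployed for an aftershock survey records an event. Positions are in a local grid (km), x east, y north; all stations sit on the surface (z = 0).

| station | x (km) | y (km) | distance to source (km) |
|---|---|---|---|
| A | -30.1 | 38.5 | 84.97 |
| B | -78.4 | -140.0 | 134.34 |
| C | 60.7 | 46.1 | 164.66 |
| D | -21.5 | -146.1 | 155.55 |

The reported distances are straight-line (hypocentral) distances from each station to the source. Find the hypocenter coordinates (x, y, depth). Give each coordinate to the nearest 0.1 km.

x ≈ -89.8 km, y ≈ -10.8 km, depth ≈ 35.0 km

Each station gives a sphere (x−x_i)² + (y−y_i)² + z² = d_i² (stations at z=0).
Subtracting the A sphere from B and C: z² cancels, leaving linear equations in x and y:
-96.6 x − 357.0 y = 12530.97
181.6 x + 15.2 y = -16471.57
Solving: x ≈ -89.798, y ≈ -10.802 km (keep extra digits for the depth step; rounded: -89.8, -10.8).
Then from the A sphere: z² = 84.97² − (x + 30.1)² − (y − 38.5)² with x = -89.798, y = -10.802, so z ≈ 35.005 ≈ 35.0 km.
Check against D (with the unrounded solution): distance 155.55 ≈ 155.55 km. ✓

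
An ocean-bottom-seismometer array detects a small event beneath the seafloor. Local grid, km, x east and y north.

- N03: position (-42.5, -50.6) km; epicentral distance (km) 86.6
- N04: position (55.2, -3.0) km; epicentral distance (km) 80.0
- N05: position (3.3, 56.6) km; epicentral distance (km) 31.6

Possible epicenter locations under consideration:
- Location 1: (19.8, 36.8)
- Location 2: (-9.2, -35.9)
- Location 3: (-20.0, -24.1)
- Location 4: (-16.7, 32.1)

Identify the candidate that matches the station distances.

For each candidate, compare |candidate − station| to the reported distance:
Location 1: residuals N03 20.7, N04 26.7, N05 5.8 → max 26.7 km
Location 2: residuals N03 50.2, N04 7.7, N05 61.7 → max 61.7 km
Location 3: residuals N03 51.8, N04 1.9, N05 52.4 → max 52.4 km
Location 4: residuals N03 0.0, N04 0.0, N05 0.0 → max 0.0 km
Only Location 4 has all residuals ≈ 0.

Location 4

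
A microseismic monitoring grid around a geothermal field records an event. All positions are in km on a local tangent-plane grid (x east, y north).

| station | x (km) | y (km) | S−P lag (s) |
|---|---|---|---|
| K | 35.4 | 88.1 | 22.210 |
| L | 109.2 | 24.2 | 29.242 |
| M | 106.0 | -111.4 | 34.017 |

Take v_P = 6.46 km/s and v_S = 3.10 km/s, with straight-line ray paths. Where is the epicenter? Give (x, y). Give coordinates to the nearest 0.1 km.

Distance from S−P lag: d = Δt · v_P v_S / (v_P − v_S) = Δt · (6.46·3.10)/(6.46−3.10) ≈ 5.9601·Δt.
So d_K = 132.37, d_L = 174.29, d_M = 202.75 km.
Circle about each station: (x − 35.4)² + (y − 88.1)² = 132.37²; (x − 109.2)² + (y − 24.2)² = 174.29²; (x − 106.0)² + (y + 111.4)² = 202.75².
Subtracting the K equation from the L and M equations removes the quadratic terms:
147.6 x − 127.8 y = -9359.68
141.2 x − 399.0 y = -8954.56
Solving the 2×2 system: x ≈ -63.4, y ≈ 0.0 km.

x ≈ -63.4 km, y ≈ 0.0 km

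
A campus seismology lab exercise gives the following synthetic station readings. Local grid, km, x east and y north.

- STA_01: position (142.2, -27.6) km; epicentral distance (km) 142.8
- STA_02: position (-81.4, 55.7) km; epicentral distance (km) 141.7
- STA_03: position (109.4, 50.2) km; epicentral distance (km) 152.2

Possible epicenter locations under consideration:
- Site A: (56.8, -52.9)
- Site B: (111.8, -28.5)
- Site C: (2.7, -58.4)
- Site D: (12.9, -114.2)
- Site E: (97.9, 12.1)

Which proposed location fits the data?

Site C

For each candidate, compare |candidate − station| to the reported distance:
Site A: residuals STA_01 53.7, STA_02 34.1, STA_03 36.5 → max 53.7 km
Site B: residuals STA_01 112.4, STA_02 69.1, STA_03 73.5 → max 112.4 km
Site C: residuals STA_01 0.1, STA_02 0.0, STA_03 0.0 → max 0.1 km
Site D: residuals STA_01 12.8, STA_02 52.6, STA_03 38.4 → max 52.6 km
Site E: residuals STA_01 83.3, STA_02 42.8, STA_03 112.4 → max 112.4 km
Only Site C has all residuals ≈ 0.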